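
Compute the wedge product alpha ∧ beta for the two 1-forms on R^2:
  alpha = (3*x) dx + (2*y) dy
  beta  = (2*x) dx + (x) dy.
alpha ∧ beta = (x*(3*x - 4*y)) dx ∧ dy

Distribute the wedge, using dx_i ∧ dx_j = -dx_j ∧ dx_i and dx_i ∧ dx_i = 0. For each pair (i, j) with i < j, the coefficient of dx_i ∧ dx_j in alpha ∧ beta is (alpha_i * beta_j - alpha_j * beta_i). Collecting: alpha ∧ beta = (x*(3*x - 4*y)) dx ∧ dy.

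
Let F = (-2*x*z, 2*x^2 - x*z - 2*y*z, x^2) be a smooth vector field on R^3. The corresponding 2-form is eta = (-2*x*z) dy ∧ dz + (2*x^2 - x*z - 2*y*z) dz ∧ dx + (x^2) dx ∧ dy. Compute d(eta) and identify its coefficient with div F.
d(eta) = (-4*z) dx ∧ dy ∧ dz; div F = -4*z

For a 2-form in R^3 of the form above, applying d gives a 3-form with coefficient ∂P/∂x + ∂Q/∂y + ∂R/∂z:
  ∂P/∂x = -2*z
  ∂Q/∂y = -2*z
  ∂R/∂z = 0
Sum = -4*z, which is exactly div F.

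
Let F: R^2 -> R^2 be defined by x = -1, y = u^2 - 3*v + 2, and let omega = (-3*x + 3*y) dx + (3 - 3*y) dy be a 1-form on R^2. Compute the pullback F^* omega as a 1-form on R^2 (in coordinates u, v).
F^* omega = (6*u*(-u^2 + 3*v - 1)) du + (9*u^2 - 27*v + 9) dv

Using F^*(f dg) = (f ∘ F) d(g ∘ F), substitute each coordinate x_i by F_i(u, v) in f_i, and replace dx_i by d F_i = (∂F_i/∂u) du + (∂F_i/∂v) dv.
  For the x component: f_1(F) = 3*u^2 - 9*v + 9; d F_1 = (0) du + (0) dv
  For the y component: f_2(F) = -3*u^2 + 9*v - 3; d F_2 = (2*u) du + (-3) dv
Combining and collecting du, dv coefficients:
  coeff of du: 6*u*(-u^2 + 3*v - 1)
  coeff of dv: 9*u^2 - 27*v + 9
F^* omega = (6*u*(-u^2 + 3*v - 1)) du + (9*u^2 - 27*v + 9) dv.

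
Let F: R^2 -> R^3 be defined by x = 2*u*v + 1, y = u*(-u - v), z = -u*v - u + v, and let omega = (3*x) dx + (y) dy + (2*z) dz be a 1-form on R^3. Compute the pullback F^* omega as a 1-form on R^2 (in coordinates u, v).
F^* omega = (2*u^3 + 3*u^2*v + 15*u*v^2 + 4*u*v + 2*u - 2*v^2 + 4*v) du + (u^3 + 15*u^2*v + 2*u^2 - 4*u*v + 4*u + 2*v) dv

Using F^*(f dg) = (f ∘ F) d(g ∘ F), substitute each coordinate x_i by F_i(u, v) in f_i, and replace dx_i by d F_i = (∂F_i/∂u) du + (∂F_i/∂v) dv.
  For the x component: f_1(F) = 6*u*v + 3; d F_1 = (2*v) du + (2*u) dv
  For the y component: f_2(F) = u*(-u - v); d F_2 = (-2*u - v) du + (-u) dv
  For the z component: f_3(F) = -2*u*v - 2*u + 2*v; d F_3 = (-v - 1) du + (1 - u) dv
Combining and collecting du, dv coefficients:
  coeff of du: 2*u^3 + 3*u^2*v + 15*u*v^2 + 4*u*v + 2*u - 2*v^2 + 4*v
  coeff of dv: u^3 + 15*u^2*v + 2*u^2 - 4*u*v + 4*u + 2*v
F^* omega = (2*u^3 + 3*u^2*v + 15*u*v^2 + 4*u*v + 2*u - 2*v^2 + 4*v) du + (u^3 + 15*u^2*v + 2*u^2 - 4*u*v + 4*u + 2*v) dv.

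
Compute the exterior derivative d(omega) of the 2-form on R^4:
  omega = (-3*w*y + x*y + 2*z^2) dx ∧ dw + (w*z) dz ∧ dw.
d(omega) = (3*w - x) dx ∧ dy ∧ dw + (-4*z) dx ∧ dz ∧ dw

For a 2-form omega = sum_{i<j} g_{ij} dx_i ∧ dx_j, the exterior derivative is
  d(omega) = sum_{i<j} d(g_{ij}) ∧ dx_i ∧ dx_j = sum_{i<j, k} (∂g_{ij}/∂x_k) dx_k ∧ dx_i ∧ dx_j.
Expand each term, using dx_k ∧ dx_i ∧ dx_j = sgn(permutation) dx_{(a)} ∧ dx_{(b)} ∧ dx_{(c)} with (a < b < c) sorted:
  d(-3*w*y + x*y + 2*z^2) includes (∂/∂y)(-3*w*y + x*y + 2*z^2) dy = (-3*w + x) dy, which multiplied by dx ∧ dw gives (3*w - x) dx ∧ dy ∧ dw
  d(-3*w*y + x*y + 2*z^2) includes (∂/∂z)(-3*w*y + x*y + 2*z^2) dz = (4*z) dz, which multiplied by dx ∧ dw gives (-4*z) dx ∧ dz ∧ dw
Collecting like 3-forms: d(omega) = (3*w - x) dx ∧ dy ∧ dw + (-4*z) dx ∧ dz ∧ dw.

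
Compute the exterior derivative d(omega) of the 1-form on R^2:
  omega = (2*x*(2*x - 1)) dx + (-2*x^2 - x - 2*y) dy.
d(omega) = (-4*x - 1) dx ∧ dy

For a 1-form omega = sum_i f_i dx_i, the exterior derivative is
  d(omega) = sum_{i < j} (∂f_j/∂x_i - ∂f_i/∂x_j) dx_i ∧ dx_j.
  coefficient of dx ∧ dy: ∂f_2/∂x - ∂f_1/∂y = ∂(-2*x^2 - x - 2*y)/∂x - ∂(2*x*(2*x - 1))/∂y = -4*x - 1
Assembling: d(omega) = (-4*x - 1) dx ∧ dy.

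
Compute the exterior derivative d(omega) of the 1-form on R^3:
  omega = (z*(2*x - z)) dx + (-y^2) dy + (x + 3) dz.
d(omega) = (-2*x + 2*z + 1) dx ∧ dz

For a 1-form omega = sum_i f_i dx_i, the exterior derivative is
  d(omega) = sum_{i < j} (∂f_j/∂x_i - ∂f_i/∂x_j) dx_i ∧ dx_j.
  coefficient of dx ∧ dz: ∂f_3/∂x - ∂f_1/∂z = ∂(x + 3)/∂x - ∂(z*(2*x - z))/∂z = -2*x + 2*z + 1
Assembling: d(omega) = (-2*x + 2*z + 1) dx ∧ dz.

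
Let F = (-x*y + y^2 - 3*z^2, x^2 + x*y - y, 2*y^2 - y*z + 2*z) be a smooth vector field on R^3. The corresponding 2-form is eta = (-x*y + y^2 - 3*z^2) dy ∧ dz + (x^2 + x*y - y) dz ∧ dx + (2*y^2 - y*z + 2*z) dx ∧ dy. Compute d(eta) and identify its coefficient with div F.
d(eta) = (x - 2*y + 1) dx ∧ dy ∧ dz; div F = x - 2*y + 1

For a 2-form in R^3 of the form above, applying d gives a 3-form with coefficient ∂P/∂x + ∂Q/∂y + ∂R/∂z:
  ∂P/∂x = -y
  ∂Q/∂y = x - 1
  ∂R/∂z = 2 - y
Sum = x - 2*y + 1, which is exactly div F.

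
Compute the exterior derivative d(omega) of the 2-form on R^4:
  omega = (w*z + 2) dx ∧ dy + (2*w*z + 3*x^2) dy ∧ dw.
d(omega) = (w) dx ∧ dy ∧ dz + (6*x + z) dx ∧ dy ∧ dw + (-2*w) dy ∧ dz ∧ dw

For a 2-form omega = sum_{i<j} g_{ij} dx_i ∧ dx_j, the exterior derivative is
  d(omega) = sum_{i<j} d(g_{ij}) ∧ dx_i ∧ dx_j = sum_{i<j, k} (∂g_{ij}/∂x_k) dx_k ∧ dx_i ∧ dx_j.
Expand each term, using dx_k ∧ dx_i ∧ dx_j = sgn(permutation) dx_{(a)} ∧ dx_{(b)} ∧ dx_{(c)} with (a < b < c) sorted:
  d(w*z + 2) includes (∂/∂z)(w*z + 2) dz = (w) dz, which multiplied by dx ∧ dy gives (w) dx ∧ dy ∧ dz
  d(w*z + 2) includes (∂/∂w)(w*z + 2) dw = (z) dw, which multiplied by dx ∧ dy gives (z) dx ∧ dy ∧ dw
  d(2*w*z + 3*x^2) includes (∂/∂x)(2*w*z + 3*x^2) dx = (6*x) dx, which multiplied by dy ∧ dw gives (6*x) dx ∧ dy ∧ dw
  d(2*w*z + 3*x^2) includes (∂/∂z)(2*w*z + 3*x^2) dz = (2*w) dz, which multiplied by dy ∧ dw gives (-2*w) dy ∧ dz ∧ dw
Collecting like 3-forms: d(omega) = (w) dx ∧ dy ∧ dz + (6*x + z) dx ∧ dy ∧ dw + (-2*w) dy ∧ dz ∧ dw.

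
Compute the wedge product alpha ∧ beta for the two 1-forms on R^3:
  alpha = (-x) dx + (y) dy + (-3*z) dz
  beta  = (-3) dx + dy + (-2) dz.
alpha ∧ beta = (-x + 3*y) dx ∧ dy + (2*x - 9*z) dx ∧ dz + (-2*y + 3*z) dy ∧ dz

Distribute the wedge, using dx_i ∧ dx_j = -dx_j ∧ dx_i and dx_i ∧ dx_i = 0. For each pair (i, j) with i < j, the coefficient of dx_i ∧ dx_j in alpha ∧ beta is (alpha_i * beta_j - alpha_j * beta_i). Collecting: alpha ∧ beta = (-x + 3*y) dx ∧ dy + (2*x - 9*z) dx ∧ dz + (-2*y + 3*z) dy ∧ dz.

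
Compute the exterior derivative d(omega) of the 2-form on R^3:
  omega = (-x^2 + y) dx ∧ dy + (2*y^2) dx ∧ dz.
d(omega) = (-4*y) dx ∧ dy ∧ dz

For a 2-form omega = sum_{i<j} g_{ij} dx_i ∧ dx_j, the exterior derivative is
  d(omega) = sum_{i<j} d(g_{ij}) ∧ dx_i ∧ dx_j = sum_{i<j, k} (∂g_{ij}/∂x_k) dx_k ∧ dx_i ∧ dx_j.
Expand each term, using dx_k ∧ dx_i ∧ dx_j = sgn(permutation) dx_{(a)} ∧ dx_{(b)} ∧ dx_{(c)} with (a < b < c) sorted:
  d(2*y^2) includes (∂/∂y)(2*y^2) dy = (4*y) dy, which multiplied by dx ∧ dz gives (-4*y) dx ∧ dy ∧ dz
Collecting like 3-forms: d(omega) = (-4*y) dx ∧ dy ∧ dz.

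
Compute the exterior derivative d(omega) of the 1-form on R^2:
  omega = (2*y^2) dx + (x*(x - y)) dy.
d(omega) = (2*x - 5*y) dx ∧ dy

For a 1-form omega = sum_i f_i dx_i, the exterior derivative is
  d(omega) = sum_{i < j} (∂f_j/∂x_i - ∂f_i/∂x_j) dx_i ∧ dx_j.
  coefficient of dx ∧ dy: ∂f_2/∂x - ∂f_1/∂y = ∂(x*(x - y))/∂x - ∂(2*y^2)/∂y = 2*x - 5*y
Assembling: d(omega) = (2*x - 5*y) dx ∧ dy.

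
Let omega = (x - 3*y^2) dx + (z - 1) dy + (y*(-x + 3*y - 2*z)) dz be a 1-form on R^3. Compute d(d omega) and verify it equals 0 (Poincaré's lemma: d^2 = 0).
d(d omega) = 0

Step 1: d omega = sum_{i<j} (∂f_j/∂x_i - ∂f_i/∂x_j) dx_i ∧ dx_j:
  coeff of dx ∧ dy: 6*y
  coeff of dx ∧ dz: -y
  coeff of dy ∧ dz: -x + 6*y - 2*z - 1
Step 2: Apply d again to each 2-form coefficient. The only possible 3-form in R^3 is dx ∧ dy ∧ dz, with coefficient
  ∂(coeff of dy∧dz)/∂x - ∂(coeff of dx∧dz)/∂y + ∂(coeff of dx∧dy)/∂z
  = ∂/∂x (-x + 6*y - 2*z - 1) - ∂/∂y (-y) + ∂/∂z (6*y).
Each of these terms simplifies to sums of mixed partials that cancel in pairs. The result is 0 (by equality of mixed partials for smooth functions — Schwarz / Clairaut).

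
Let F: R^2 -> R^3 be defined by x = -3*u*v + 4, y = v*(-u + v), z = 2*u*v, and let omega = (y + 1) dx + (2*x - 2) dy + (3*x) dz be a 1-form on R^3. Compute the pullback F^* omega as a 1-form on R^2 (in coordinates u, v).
F^* omega = (3*v*(-3*u*v - v^2 + 5)) du + (-9*u^2*v - 15*u*v^2 + 15*u + 12*v) dv

Using F^*(f dg) = (f ∘ F) d(g ∘ F), substitute each coordinate x_i by F_i(u, v) in f_i, and replace dx_i by d F_i = (∂F_i/∂u) du + (∂F_i/∂v) dv.
  For the x component: f_1(F) = -u*v + v^2 + 1; d F_1 = (-3*v) du + (-3*u) dv
  For the y component: f_2(F) = -6*u*v + 6; d F_2 = (-v) du + (-u + 2*v) dv
  For the z component: f_3(F) = -9*u*v + 12; d F_3 = (2*v) du + (2*u) dv
Combining and collecting du, dv coefficients:
  coeff of du: 3*v*(-3*u*v - v^2 + 5)
  coeff of dv: -9*u^2*v - 15*u*v^2 + 15*u + 12*v
F^* omega = (3*v*(-3*u*v - v^2 + 5)) du + (-9*u^2*v - 15*u*v^2 + 15*u + 12*v) dv.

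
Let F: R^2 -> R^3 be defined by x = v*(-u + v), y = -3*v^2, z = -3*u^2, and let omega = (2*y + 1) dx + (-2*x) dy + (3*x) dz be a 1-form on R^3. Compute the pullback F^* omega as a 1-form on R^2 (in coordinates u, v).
F^* omega = (v*(18*u^2 - 18*u*v + 6*v^2 - 1)) du + (-6*u*v^2 - u + 2*v) dv

Using F^*(f dg) = (f ∘ F) d(g ∘ F), substitute each coordinate x_i by F_i(u, v) in f_i, and replace dx_i by d F_i = (∂F_i/∂u) du + (∂F_i/∂v) dv.
  For the x component: f_1(F) = 1 - 6*v^2; d F_1 = (-v) du + (-u + 2*v) dv
  For the y component: f_2(F) = 2*v*(u - v); d F_2 = (0) du + (-6*v) dv
  For the z component: f_3(F) = 3*v*(-u + v); d F_3 = (-6*u) du + (0) dv
Combining and collecting du, dv coefficients:
  coeff of du: v*(18*u^2 - 18*u*v + 6*v^2 - 1)
  coeff of dv: -6*u*v^2 - u + 2*v
F^* omega = (v*(18*u^2 - 18*u*v + 6*v^2 - 1)) du + (-6*u*v^2 - u + 2*v) dv.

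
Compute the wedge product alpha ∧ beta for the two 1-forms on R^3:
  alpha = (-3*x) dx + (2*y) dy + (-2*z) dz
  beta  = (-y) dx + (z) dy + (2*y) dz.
alpha ∧ beta = (-3*x*z + 2*y^2) dx ∧ dy + (-2*y*(3*x + z)) dx ∧ dz + (4*y^2 + 2*z^2) dy ∧ dz

Distribute the wedge, using dx_i ∧ dx_j = -dx_j ∧ dx_i and dx_i ∧ dx_i = 0. For each pair (i, j) with i < j, the coefficient of dx_i ∧ dx_j in alpha ∧ beta is (alpha_i * beta_j - alpha_j * beta_i). Collecting: alpha ∧ beta = (-3*x*z + 2*y^2) dx ∧ dy + (-2*y*(3*x + z)) dx ∧ dz + (4*y^2 + 2*z^2) dy ∧ dz.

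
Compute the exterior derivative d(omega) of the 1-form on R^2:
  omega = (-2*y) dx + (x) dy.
d(omega) = (3) dx ∧ dy

For a 1-form omega = sum_i f_i dx_i, the exterior derivative is
  d(omega) = sum_{i < j} (∂f_j/∂x_i - ∂f_i/∂x_j) dx_i ∧ dx_j.
  coefficient of dx ∧ dy: ∂f_2/∂x - ∂f_1/∂y = ∂(x)/∂x - ∂(-2*y)/∂y = 3
Assembling: d(omega) = (3) dx ∧ dy.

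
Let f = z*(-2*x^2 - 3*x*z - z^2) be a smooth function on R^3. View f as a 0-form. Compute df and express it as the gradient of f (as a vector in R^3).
df = (z*(-4*x - 3*z)) dx + (0) dy + (-2*x^2 - 6*x*z - 3*z^2) dz; grad f = (z*(-4*x - 3*z), 0, -2*x^2 - 6*x*z - 3*z^2)

For a 0-form f, d f = (∂f/∂x) dx + (∂f/∂y) dy + (∂f/∂z) dz. The components of the vector representation are exactly the entries of grad f in Cartesian coordinates:
  ∂f/∂x = z*(-4*x - 3*z)
  ∂f/∂y = 0
  ∂f/∂z = -2*x^2 - 6*x*z - 3*z^2.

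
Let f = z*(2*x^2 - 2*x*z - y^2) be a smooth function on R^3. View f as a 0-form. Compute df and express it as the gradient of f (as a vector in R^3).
df = (2*z*(2*x - z)) dx + (-2*y*z) dy + (2*x^2 - 4*x*z - y^2) dz; grad f = (2*z*(2*x - z), -2*y*z, 2*x^2 - 4*x*z - y^2)

For a 0-form f, d f = (∂f/∂x) dx + (∂f/∂y) dy + (∂f/∂z) dz. The components of the vector representation are exactly the entries of grad f in Cartesian coordinates:
  ∂f/∂x = 2*z*(2*x - z)
  ∂f/∂y = -2*y*z
  ∂f/∂z = 2*x^2 - 4*x*z - y^2.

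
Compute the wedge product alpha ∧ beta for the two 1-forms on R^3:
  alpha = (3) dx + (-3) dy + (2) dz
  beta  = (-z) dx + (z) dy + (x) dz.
alpha ∧ beta = (3*x + 2*z) dx ∧ dz + (-3*x - 2*z) dy ∧ dz

Distribute the wedge, using dx_i ∧ dx_j = -dx_j ∧ dx_i and dx_i ∧ dx_i = 0. For each pair (i, j) with i < j, the coefficient of dx_i ∧ dx_j in alpha ∧ beta is (alpha_i * beta_j - alpha_j * beta_i). Collecting: alpha ∧ beta = (3*x + 2*z) dx ∧ dz + (-3*x - 2*z) dy ∧ dz.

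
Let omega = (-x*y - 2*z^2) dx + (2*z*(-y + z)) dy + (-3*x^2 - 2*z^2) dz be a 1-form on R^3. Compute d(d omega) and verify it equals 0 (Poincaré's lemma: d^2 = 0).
d(d omega) = 0

Step 1: d omega = sum_{i<j} (∂f_j/∂x_i - ∂f_i/∂x_j) dx_i ∧ dx_j:
  coeff of dx ∧ dy: x
  coeff of dx ∧ dz: -6*x + 4*z
  coeff of dy ∧ dz: 2*y - 4*z
Step 2: Apply d again to each 2-form coefficient. The only possible 3-form in R^3 is dx ∧ dy ∧ dz, with coefficient
  ∂(coeff of dy∧dz)/∂x - ∂(coeff of dx∧dz)/∂y + ∂(coeff of dx∧dy)/∂z
  = ∂/∂x (2*y - 4*z) - ∂/∂y (-6*x + 4*z) + ∂/∂z (x).
Each of these terms simplifies to sums of mixed partials that cancel in pairs. The result is 0 (by equality of mixed partials for smooth functions — Schwarz / Clairaut).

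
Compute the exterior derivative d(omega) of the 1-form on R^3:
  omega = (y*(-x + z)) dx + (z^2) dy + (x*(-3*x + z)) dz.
d(omega) = (x - z) dx ∧ dy + (-6*x - y + z) dx ∧ dz + (-2*z) dy ∧ dz

For a 1-form omega = sum_i f_i dx_i, the exterior derivative is
  d(omega) = sum_{i < j} (∂f_j/∂x_i - ∂f_i/∂x_j) dx_i ∧ dx_j.
  coefficient of dx ∧ dy: ∂f_2/∂x - ∂f_1/∂y = ∂(z^2)/∂x - ∂(y*(-x + z))/∂y = x - z
  coefficient of dx ∧ dz: ∂f_3/∂x - ∂f_1/∂z = ∂(x*(-3*x + z))/∂x - ∂(y*(-x + z))/∂z = -6*x - y + z
  coefficient of dy ∧ dz: ∂f_3/∂y - ∂f_2/∂z = ∂(x*(-3*x + z))/∂y - ∂(z^2)/∂z = -2*z
Assembling: d(omega) = (x - z) dx ∧ dy + (-6*x - y + z) dx ∧ dz + (-2*z) dy ∧ dz.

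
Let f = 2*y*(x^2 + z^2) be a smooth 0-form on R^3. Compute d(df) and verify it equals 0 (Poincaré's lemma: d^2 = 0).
d(df) = 0

Step 1: df = sum_i (∂f/∂x_i) dx_i = (4*x*y) dx + (2*x^2 + 2*z^2) dy + (4*y*z) dz.
Step 2: Apply d again. Using the 1-form formula, the coefficient of dx ∧ dy in d(df) is ∂^2 f/∂x ∂y - ∂^2 f/∂y ∂x = (4*x) - (4*x) = 0 (equality of mixed partials for smooth f).
Similarly for dx ∧ dz and dy ∧ dz — all coefficients vanish. So d(df) = 0.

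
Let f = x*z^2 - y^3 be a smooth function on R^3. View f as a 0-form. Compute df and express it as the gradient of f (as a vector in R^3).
df = (z^2) dx + (-3*y^2) dy + (2*x*z) dz; grad f = (z^2, -3*y^2, 2*x*z)

For a 0-form f, d f = (∂f/∂x) dx + (∂f/∂y) dy + (∂f/∂z) dz. The components of the vector representation are exactly the entries of grad f in Cartesian coordinates:
  ∂f/∂x = z^2
  ∂f/∂y = -3*y^2
  ∂f/∂z = 2*x*z.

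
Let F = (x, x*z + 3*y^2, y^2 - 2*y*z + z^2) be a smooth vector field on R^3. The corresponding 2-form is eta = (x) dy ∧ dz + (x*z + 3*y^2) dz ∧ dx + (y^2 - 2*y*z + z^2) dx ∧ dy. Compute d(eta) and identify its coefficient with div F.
d(eta) = (4*y + 2*z + 1) dx ∧ dy ∧ dz; div F = 4*y + 2*z + 1

For a 2-form in R^3 of the form above, applying d gives a 3-form with coefficient ∂P/∂x + ∂Q/∂y + ∂R/∂z:
  ∂P/∂x = 1
  ∂Q/∂y = 6*y
  ∂R/∂z = -2*y + 2*z
Sum = 4*y + 2*z + 1, which is exactly div F.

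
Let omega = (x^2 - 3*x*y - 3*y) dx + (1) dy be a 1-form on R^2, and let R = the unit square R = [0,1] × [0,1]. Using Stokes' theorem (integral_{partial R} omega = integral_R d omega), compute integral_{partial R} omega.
integral_(partial R) omega = 9/2

Stokes: integral_partial_R omega = integral_R d omega with d omega = (∂Q/∂x - ∂P/∂y) dx ∧ dy.
  ∂Q/∂x = 0
  ∂P/∂y = -3*x - 3
  integrand = ∂Q/∂x - ∂P/∂y = 3*x + 3.
Integrating over R: integral_0^1 integral_0^1 (3*x + 3) dx dy = 9/2.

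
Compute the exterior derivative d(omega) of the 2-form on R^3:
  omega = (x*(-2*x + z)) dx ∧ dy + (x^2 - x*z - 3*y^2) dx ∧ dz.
d(omega) = (x + 6*y) dx ∧ dy ∧ dz

For a 2-form omega = sum_{i<j} g_{ij} dx_i ∧ dx_j, the exterior derivative is
  d(omega) = sum_{i<j} d(g_{ij}) ∧ dx_i ∧ dx_j = sum_{i<j, k} (∂g_{ij}/∂x_k) dx_k ∧ dx_i ∧ dx_j.
Expand each term, using dx_k ∧ dx_i ∧ dx_j = sgn(permutation) dx_{(a)} ∧ dx_{(b)} ∧ dx_{(c)} with (a < b < c) sorted:
  d(x*(-2*x + z)) includes (∂/∂z)(x*(-2*x + z)) dz = (x) dz, which multiplied by dx ∧ dy gives (x) dx ∧ dy ∧ dz
  d(x^2 - x*z - 3*y^2) includes (∂/∂y)(x^2 - x*z - 3*y^2) dy = (-6*y) dy, which multiplied by dx ∧ dz gives (6*y) dx ∧ dy ∧ dz
Collecting like 3-forms: d(omega) = (x + 6*y) dx ∧ dy ∧ dz.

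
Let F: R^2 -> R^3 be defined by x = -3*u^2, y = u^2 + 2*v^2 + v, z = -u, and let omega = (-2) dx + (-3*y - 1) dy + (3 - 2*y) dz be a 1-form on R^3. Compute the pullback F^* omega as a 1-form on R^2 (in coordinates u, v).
F^* omega = (-6*u^3 + 2*u^2 - 12*u*v^2 - 6*u*v + 10*u + 4*v^2 + 2*v - 3) du + (-12*u^2*v - 3*u^2 - 24*v^3 - 18*v^2 - 7*v - 1) dv

Using F^*(f dg) = (f ∘ F) d(g ∘ F), substitute each coordinate x_i by F_i(u, v) in f_i, and replace dx_i by d F_i = (∂F_i/∂u) du + (∂F_i/∂v) dv.
  For the x component: f_1(F) = -2; d F_1 = (-6*u) du + (0) dv
  For the y component: f_2(F) = -3*u^2 - 6*v^2 - 3*v - 1; d F_2 = (2*u) du + (4*v + 1) dv
  For the z component: f_3(F) = -2*u^2 - 4*v^2 - 2*v + 3; d F_3 = (-1) du + (0) dv
Combining and collecting du, dv coefficients:
  coeff of du: -6*u^3 + 2*u^2 - 12*u*v^2 - 6*u*v + 10*u + 4*v^2 + 2*v - 3
  coeff of dv: -12*u^2*v - 3*u^2 - 24*v^3 - 18*v^2 - 7*v - 1
F^* omega = (-6*u^3 + 2*u^2 - 12*u*v^2 - 6*u*v + 10*u + 4*v^2 + 2*v - 3) du + (-12*u^2*v - 3*u^2 - 24*v^3 - 18*v^2 - 7*v - 1) dv.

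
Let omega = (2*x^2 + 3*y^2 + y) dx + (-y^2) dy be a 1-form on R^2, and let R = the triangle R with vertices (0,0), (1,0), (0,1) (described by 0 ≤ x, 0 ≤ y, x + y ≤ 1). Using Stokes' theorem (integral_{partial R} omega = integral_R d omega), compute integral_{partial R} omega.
integral_(partial R) omega = -3/2

Stokes: integral_partial_R omega = integral_R d omega with d omega = (∂Q/∂x - ∂P/∂y) dx ∧ dy.
  ∂Q/∂x = 0
  ∂P/∂y = 6*y + 1
  integrand = ∂Q/∂x - ∂P/∂y = -6*y - 1.
Integrating over R: integral_0^1 integral_0^{1-x} (-6*y - 1) dy dx = -3/2.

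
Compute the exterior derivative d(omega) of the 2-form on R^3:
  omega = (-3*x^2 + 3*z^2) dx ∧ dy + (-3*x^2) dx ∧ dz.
d(omega) = (6*z) dx ∧ dy ∧ dz

For a 2-form omega = sum_{i<j} g_{ij} dx_i ∧ dx_j, the exterior derivative is
  d(omega) = sum_{i<j} d(g_{ij}) ∧ dx_i ∧ dx_j = sum_{i<j, k} (∂g_{ij}/∂x_k) dx_k ∧ dx_i ∧ dx_j.
Expand each term, using dx_k ∧ dx_i ∧ dx_j = sgn(permutation) dx_{(a)} ∧ dx_{(b)} ∧ dx_{(c)} with (a < b < c) sorted:
  d(-3*x^2 + 3*z^2) includes (∂/∂z)(-3*x^2 + 3*z^2) dz = (6*z) dz, which multiplied by dx ∧ dy gives (6*z) dx ∧ dy ∧ dz
Collecting like 3-forms: d(omega) = (6*z) dx ∧ dy ∧ dz.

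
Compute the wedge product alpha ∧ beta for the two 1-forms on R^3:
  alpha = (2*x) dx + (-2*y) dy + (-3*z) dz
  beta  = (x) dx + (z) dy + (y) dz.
alpha ∧ beta = (2*x*(y + z)) dx ∧ dy + (x*(2*y + 3*z)) dx ∧ dz + (-2*y^2 + 3*z^2) dy ∧ dz

Distribute the wedge, using dx_i ∧ dx_j = -dx_j ∧ dx_i and dx_i ∧ dx_i = 0. For each pair (i, j) with i < j, the coefficient of dx_i ∧ dx_j in alpha ∧ beta is (alpha_i * beta_j - alpha_j * beta_i). Collecting: alpha ∧ beta = (2*x*(y + z)) dx ∧ dy + (x*(2*y + 3*z)) dx ∧ dz + (-2*y^2 + 3*z^2) dy ∧ dz.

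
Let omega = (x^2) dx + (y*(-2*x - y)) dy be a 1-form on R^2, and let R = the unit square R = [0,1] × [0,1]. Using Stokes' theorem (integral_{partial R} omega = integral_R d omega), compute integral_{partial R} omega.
integral_(partial R) omega = -1

Stokes: integral_partial_R omega = integral_R d omega with d omega = (∂Q/∂x - ∂P/∂y) dx ∧ dy.
  ∂Q/∂x = -2*y
  ∂P/∂y = 0
  integrand = ∂Q/∂x - ∂P/∂y = -2*y.
Integrating over R: integral_0^1 integral_0^1 (-2*y) dx dy = -1.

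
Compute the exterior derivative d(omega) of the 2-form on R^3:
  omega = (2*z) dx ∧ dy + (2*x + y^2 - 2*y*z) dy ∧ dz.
d(omega) = (4) dx ∧ dy ∧ dz

For a 2-form omega = sum_{i<j} g_{ij} dx_i ∧ dx_j, the exterior derivative is
  d(omega) = sum_{i<j} d(g_{ij}) ∧ dx_i ∧ dx_j = sum_{i<j, k} (∂g_{ij}/∂x_k) dx_k ∧ dx_i ∧ dx_j.
Expand each term, using dx_k ∧ dx_i ∧ dx_j = sgn(permutation) dx_{(a)} ∧ dx_{(b)} ∧ dx_{(c)} with (a < b < c) sorted:
  d(2*z) includes (∂/∂z)(2*z) dz = (2) dz, which multiplied by dx ∧ dy gives (2) dx ∧ dy ∧ dz
  d(2*x + y^2 - 2*y*z) includes (∂/∂x)(2*x + y^2 - 2*y*z) dx = (2) dx, which multiplied by dy ∧ dz gives (2) dx ∧ dy ∧ dz
Collecting like 3-forms: d(omega) = (4) dx ∧ dy ∧ dz.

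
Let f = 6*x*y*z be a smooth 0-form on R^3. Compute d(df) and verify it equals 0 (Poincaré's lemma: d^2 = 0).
d(df) = 0

Step 1: df = sum_i (∂f/∂x_i) dx_i = (6*y*z) dx + (6*x*z) dy + (6*x*y) dz.
Step 2: Apply d again. Using the 1-form formula, the coefficient of dx ∧ dy in d(df) is ∂^2 f/∂x ∂y - ∂^2 f/∂y ∂x = (6*z) - (6*z) = 0 (equality of mixed partials for smooth f).
Similarly for dx ∧ dz and dy ∧ dz — all coefficients vanish. So d(df) = 0.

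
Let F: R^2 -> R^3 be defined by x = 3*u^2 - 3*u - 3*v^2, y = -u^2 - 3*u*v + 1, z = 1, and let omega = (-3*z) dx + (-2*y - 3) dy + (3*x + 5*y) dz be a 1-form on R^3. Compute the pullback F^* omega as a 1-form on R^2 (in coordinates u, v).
F^* omega = (-4*u^3 - 18*u^2*v - 18*u*v^2 - 8*u + 15*v + 9) du + (-6*u^3 - 18*u^2*v + 15*u + 18*v) dv

Using F^*(f dg) = (f ∘ F) d(g ∘ F), substitute each coordinate x_i by F_i(u, v) in f_i, and replace dx_i by d F_i = (∂F_i/∂u) du + (∂F_i/∂v) dv.
  For the x component: f_1(F) = -3; d F_1 = (6*u - 3) du + (-6*v) dv
  For the y component: f_2(F) = 2*u^2 + 6*u*v - 5; d F_2 = (-2*u - 3*v) du + (-3*u) dv
  For the z component: f_3(F) = 4*u^2 - 15*u*v - 9*u - 9*v^2 + 5; d F_3 = (0) du + (0) dv
Combining and collecting du, dv coefficients:
  coeff of du: -4*u^3 - 18*u^2*v - 18*u*v^2 - 8*u + 15*v + 9
  coeff of dv: -6*u^3 - 18*u^2*v + 15*u + 18*v
F^* omega = (-4*u^3 - 18*u^2*v - 18*u*v^2 - 8*u + 15*v + 9) du + (-6*u^3 - 18*u^2*v + 15*u + 18*v) dv.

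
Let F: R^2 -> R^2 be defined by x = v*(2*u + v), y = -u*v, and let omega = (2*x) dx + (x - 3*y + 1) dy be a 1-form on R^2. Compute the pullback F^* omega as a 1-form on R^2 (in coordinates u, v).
F^* omega = (v*(3*u*v + 3*v^2 - 1)) du + (3*u^2*v + 11*u*v^2 - u + 4*v^3) dv

Using F^*(f dg) = (f ∘ F) d(g ∘ F), substitute each coordinate x_i by F_i(u, v) in f_i, and replace dx_i by d F_i = (∂F_i/∂u) du + (∂F_i/∂v) dv.
  For the x component: f_1(F) = 2*v*(2*u + v); d F_1 = (2*v) du + (2*u + 2*v) dv
  For the y component: f_2(F) = 5*u*v + v^2 + 1; d F_2 = (-v) du + (-u) dv
Combining and collecting du, dv coefficients:
  coeff of du: v*(3*u*v + 3*v^2 - 1)
  coeff of dv: 3*u^2*v + 11*u*v^2 - u + 4*v^3
F^* omega = (v*(3*u*v + 3*v^2 - 1)) du + (3*u^2*v + 11*u*v^2 - u + 4*v^3) dv.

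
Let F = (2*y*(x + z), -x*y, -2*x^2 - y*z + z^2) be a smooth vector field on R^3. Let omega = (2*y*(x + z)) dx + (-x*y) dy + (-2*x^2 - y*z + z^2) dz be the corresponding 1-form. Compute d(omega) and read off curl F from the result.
d(omega) = (-z) dy ∧ dz + (4*x + 2*y) dz ∧ dx + (-2*x - y - 2*z) dx ∧ dy; curl F = (-z, 4*x + 2*y, -2*x - y - 2*z)

d omega = sum_{i<j} (∂f_j/∂x_i - ∂f_i/∂x_j) dx_i ∧ dx_j. Under the identification (dy ∧ dz, dz ∧ dx, dx ∧ dy) ↔ (e_x, e_y, e_z), the coefficients are exactly the components of curl F. Compute:
  ∂R/∂y - ∂Q/∂z = (-z) - (0) = -z
  ∂P/∂z - ∂R/∂x = (2*y) - (-4*x) = 4*x + 2*y
  ∂Q/∂x - ∂P/∂y = (-y) - (2*x + 2*z) = -2*x - y - 2*z.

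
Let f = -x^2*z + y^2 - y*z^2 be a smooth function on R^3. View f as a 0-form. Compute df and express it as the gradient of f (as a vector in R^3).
df = (-2*x*z) dx + (2*y - z^2) dy + (-x^2 - 2*y*z) dz; grad f = (-2*x*z, 2*y - z^2, -x^2 - 2*y*z)

For a 0-form f, d f = (∂f/∂x) dx + (∂f/∂y) dy + (∂f/∂z) dz. The components of the vector representation are exactly the entries of grad f in Cartesian coordinates:
  ∂f/∂x = -2*x*z
  ∂f/∂y = 2*y - z^2
  ∂f/∂z = -x^2 - 2*y*z.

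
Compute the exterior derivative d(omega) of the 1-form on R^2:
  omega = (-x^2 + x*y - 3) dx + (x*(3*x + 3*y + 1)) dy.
d(omega) = (5*x + 3*y + 1) dx ∧ dy

For a 1-form omega = sum_i f_i dx_i, the exterior derivative is
  d(omega) = sum_{i < j} (∂f_j/∂x_i - ∂f_i/∂x_j) dx_i ∧ dx_j.
  coefficient of dx ∧ dy: ∂f_2/∂x - ∂f_1/∂y = ∂(x*(3*x + 3*y + 1))/∂x - ∂(-x^2 + x*y - 3)/∂y = 5*x + 3*y + 1
Assembling: d(omega) = (5*x + 3*y + 1) dx ∧ dy.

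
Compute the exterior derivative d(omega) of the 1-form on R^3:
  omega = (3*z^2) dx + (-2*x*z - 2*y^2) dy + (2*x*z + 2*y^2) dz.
d(omega) = (-2*z) dx ∧ dy + (-4*z) dx ∧ dz + (2*x + 4*y) dy ∧ dz

For a 1-form omega = sum_i f_i dx_i, the exterior derivative is
  d(omega) = sum_{i < j} (∂f_j/∂x_i - ∂f_i/∂x_j) dx_i ∧ dx_j.
  coefficient of dx ∧ dy: ∂f_2/∂x - ∂f_1/∂y = ∂(-2*x*z - 2*y^2)/∂x - ∂(3*z^2)/∂y = -2*z
  coefficient of dx ∧ dz: ∂f_3/∂x - ∂f_1/∂z = ∂(2*x*z + 2*y^2)/∂x - ∂(3*z^2)/∂z = -4*z
  coefficient of dy ∧ dz: ∂f_3/∂y - ∂f_2/∂z = ∂(2*x*z + 2*y^2)/∂y - ∂(-2*x*z - 2*y^2)/∂z = 2*x + 4*y
Assembling: d(omega) = (-2*z) dx ∧ dy + (-4*z) dx ∧ dz + (2*x + 4*y) dy ∧ dz.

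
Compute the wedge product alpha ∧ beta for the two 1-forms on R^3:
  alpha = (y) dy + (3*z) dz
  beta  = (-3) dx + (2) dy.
alpha ∧ beta = (3*y) dx ∧ dy + (9*z) dx ∧ dz + (-6*z) dy ∧ dz

Distribute the wedge, using dx_i ∧ dx_j = -dx_j ∧ dx_i and dx_i ∧ dx_i = 0. For each pair (i, j) with i < j, the coefficient of dx_i ∧ dx_j in alpha ∧ beta is (alpha_i * beta_j - alpha_j * beta_i). Collecting: alpha ∧ beta = (3*y) dx ∧ dy + (9*z) dx ∧ dz + (-6*z) dy ∧ dz.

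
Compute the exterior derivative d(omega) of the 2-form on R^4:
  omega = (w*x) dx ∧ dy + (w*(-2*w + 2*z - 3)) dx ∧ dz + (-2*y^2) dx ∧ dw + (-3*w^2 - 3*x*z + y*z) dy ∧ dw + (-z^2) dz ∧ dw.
d(omega) = (x + 4*y - 3*z) dx ∧ dy ∧ dw + (-4*w + 2*z - 3) dx ∧ dz ∧ dw + (3*x - y) dy ∧ dz ∧ dw

For a 2-form omega = sum_{i<j} g_{ij} dx_i ∧ dx_j, the exterior derivative is
  d(omega) = sum_{i<j} d(g_{ij}) ∧ dx_i ∧ dx_j = sum_{i<j, k} (∂g_{ij}/∂x_k) dx_k ∧ dx_i ∧ dx_j.
Expand each term, using dx_k ∧ dx_i ∧ dx_j = sgn(permutation) dx_{(a)} ∧ dx_{(b)} ∧ dx_{(c)} with (a < b < c) sorted:
  d(w*x) includes (∂/∂w)(w*x) dw = (x) dw, which multiplied by dx ∧ dy gives (x) dx ∧ dy ∧ dw
  d(w*(-2*w + 2*z - 3)) includes (∂/∂w)(w*(-2*w + 2*z - 3)) dw = (-4*w + 2*z - 3) dw, which multiplied by dx ∧ dz gives (-4*w + 2*z - 3) dx ∧ dz ∧ dw
  d(-2*y^2) includes (∂/∂y)(-2*y^2) dy = (-4*y) dy, which multiplied by dx ∧ dw gives (4*y) dx ∧ dy ∧ dw
  d(-3*w^2 - 3*x*z + y*z) includes (∂/∂x)(-3*w^2 - 3*x*z + y*z) dx = (-3*z) dx, which multiplied by dy ∧ dw gives (-3*z) dx ∧ dy ∧ dw
  d(-3*w^2 - 3*x*z + y*z) includes (∂/∂z)(-3*w^2 - 3*x*z + y*z) dz = (-3*x + y) dz, which multiplied by dy ∧ dw gives (3*x - y) dy ∧ dz ∧ dw
Collecting like 3-forms: d(omega) = (x + 4*y - 3*z) dx ∧ dy ∧ dw + (-4*w + 2*z - 3) dx ∧ dz ∧ dw + (3*x - y) dy ∧ dz ∧ dw.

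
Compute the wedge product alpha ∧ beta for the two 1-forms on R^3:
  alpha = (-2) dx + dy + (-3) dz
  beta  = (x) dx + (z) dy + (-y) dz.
alpha ∧ beta = (-x - 2*z) dx ∧ dy + (3*x + 2*y) dx ∧ dz + (-y + 3*z) dy ∧ dz

Distribute the wedge, using dx_i ∧ dx_j = -dx_j ∧ dx_i and dx_i ∧ dx_i = 0. For each pair (i, j) with i < j, the coefficient of dx_i ∧ dx_j in alpha ∧ beta is (alpha_i * beta_j - alpha_j * beta_i). Collecting: alpha ∧ beta = (-x - 2*z) dx ∧ dy + (3*x + 2*y) dx ∧ dz + (-y + 3*z) dy ∧ dz.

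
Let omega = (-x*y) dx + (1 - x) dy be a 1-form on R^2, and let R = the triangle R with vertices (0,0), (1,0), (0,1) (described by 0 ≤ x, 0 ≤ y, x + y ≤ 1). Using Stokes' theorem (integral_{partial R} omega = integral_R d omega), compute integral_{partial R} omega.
integral_(partial R) omega = -1/3

Stokes: integral_partial_R omega = integral_R d omega with d omega = (∂Q/∂x - ∂P/∂y) dx ∧ dy.
  ∂Q/∂x = -1
  ∂P/∂y = -x
  integrand = ∂Q/∂x - ∂P/∂y = x - 1.
Integrating over R: integral_0^1 integral_0^{1-x} (x - 1) dy dx = -1/3.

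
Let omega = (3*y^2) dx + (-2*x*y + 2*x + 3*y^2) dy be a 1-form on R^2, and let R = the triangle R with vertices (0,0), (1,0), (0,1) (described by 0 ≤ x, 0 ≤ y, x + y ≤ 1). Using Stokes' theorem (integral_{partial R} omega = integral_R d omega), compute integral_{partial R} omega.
integral_(partial R) omega = -1/3

Stokes: integral_partial_R omega = integral_R d omega with d omega = (∂Q/∂x - ∂P/∂y) dx ∧ dy.
  ∂Q/∂x = 2 - 2*y
  ∂P/∂y = 6*y
  integrand = ∂Q/∂x - ∂P/∂y = 2 - 8*y.
Integrating over R: integral_0^1 integral_0^{1-x} (2 - 8*y) dy dx = -1/3.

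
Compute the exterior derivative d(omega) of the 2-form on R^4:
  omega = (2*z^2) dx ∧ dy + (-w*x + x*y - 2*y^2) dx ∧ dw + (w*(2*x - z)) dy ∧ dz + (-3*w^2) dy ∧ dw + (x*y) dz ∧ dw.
d(omega) = (2*w + 4*z) dx ∧ dy ∧ dz + (-x + 4*y) dx ∧ dy ∧ dw + (3*x - z) dy ∧ dz ∧ dw + (y) dx ∧ dz ∧ dw

For a 2-form omega = sum_{i<j} g_{ij} dx_i ∧ dx_j, the exterior derivative is
  d(omega) = sum_{i<j} d(g_{ij}) ∧ dx_i ∧ dx_j = sum_{i<j, k} (∂g_{ij}/∂x_k) dx_k ∧ dx_i ∧ dx_j.
Expand each term, using dx_k ∧ dx_i ∧ dx_j = sgn(permutation) dx_{(a)} ∧ dx_{(b)} ∧ dx_{(c)} with (a < b < c) sorted:
  d(2*z^2) includes (∂/∂z)(2*z^2) dz = (4*z) dz, which multiplied by dx ∧ dy gives (4*z) dx ∧ dy ∧ dz
  d(-w*x + x*y - 2*y^2) includes (∂/∂y)(-w*x + x*y - 2*y^2) dy = (x - 4*y) dy, which multiplied by dx ∧ dw gives (-x + 4*y) dx ∧ dy ∧ dw
  d(w*(2*x - z)) includes (∂/∂x)(w*(2*x - z)) dx = (2*w) dx, which multiplied by dy ∧ dz gives (2*w) dx ∧ dy ∧ dz
  d(w*(2*x - z)) includes (∂/∂w)(w*(2*x - z)) dw = (2*x - z) dw, which multiplied by dy ∧ dz gives (2*x - z) dy ∧ dz ∧ dw
  d(x*y) includes (∂/∂x)(x*y) dx = (y) dx, which multiplied by dz ∧ dw gives (y) dx ∧ dz ∧ dw
  d(x*y) includes (∂/∂y)(x*y) dy = (x) dy, which multiplied by dz ∧ dw gives (x) dy ∧ dz ∧ dw
Collecting like 3-forms: d(omega) = (2*w + 4*z) dx ∧ dy ∧ dz + (-x + 4*y) dx ∧ dy ∧ dw + (3*x - z) dy ∧ dz ∧ dw + (y) dx ∧ dz ∧ dw.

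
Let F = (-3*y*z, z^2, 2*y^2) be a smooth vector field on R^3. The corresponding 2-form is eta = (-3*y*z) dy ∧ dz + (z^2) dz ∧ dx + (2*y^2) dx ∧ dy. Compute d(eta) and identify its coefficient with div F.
d(eta) = (0) dx ∧ dy ∧ dz; div F = 0

For a 2-form in R^3 of the form above, applying d gives a 3-form with coefficient ∂P/∂x + ∂Q/∂y + ∂R/∂z:
  ∂P/∂x = 0
  ∂Q/∂y = 0
  ∂R/∂z = 0
Sum = 0, which is exactly div F.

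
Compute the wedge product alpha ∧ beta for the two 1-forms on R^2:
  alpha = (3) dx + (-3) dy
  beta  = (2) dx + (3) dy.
alpha ∧ beta = (15) dx ∧ dy

Distribute the wedge, using dx_i ∧ dx_j = -dx_j ∧ dx_i and dx_i ∧ dx_i = 0. For each pair (i, j) with i < j, the coefficient of dx_i ∧ dx_j in alpha ∧ beta is (alpha_i * beta_j - alpha_j * beta_i). Collecting: alpha ∧ beta = (15) dx ∧ dy.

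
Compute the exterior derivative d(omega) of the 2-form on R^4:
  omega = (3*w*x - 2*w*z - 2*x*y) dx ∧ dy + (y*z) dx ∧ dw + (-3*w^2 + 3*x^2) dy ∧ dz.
d(omega) = (-2*w + 6*x) dx ∧ dy ∧ dz + (3*x - 3*z) dx ∧ dy ∧ dw + (-y) dx ∧ dz ∧ dw + (-6*w) dy ∧ dz ∧ dw

For a 2-form omega = sum_{i<j} g_{ij} dx_i ∧ dx_j, the exterior derivative is
  d(omega) = sum_{i<j} d(g_{ij}) ∧ dx_i ∧ dx_j = sum_{i<j, k} (∂g_{ij}/∂x_k) dx_k ∧ dx_i ∧ dx_j.
Expand each term, using dx_k ∧ dx_i ∧ dx_j = sgn(permutation) dx_{(a)} ∧ dx_{(b)} ∧ dx_{(c)} with (a < b < c) sorted:
  d(3*w*x - 2*w*z - 2*x*y) includes (∂/∂z)(3*w*x - 2*w*z - 2*x*y) dz = (-2*w) dz, which multiplied by dx ∧ dy gives (-2*w) dx ∧ dy ∧ dz
  d(3*w*x - 2*w*z - 2*x*y) includes (∂/∂w)(3*w*x - 2*w*z - 2*x*y) dw = (3*x - 2*z) dw, which multiplied by dx ∧ dy gives (3*x - 2*z) dx ∧ dy ∧ dw
  d(y*z) includes (∂/∂y)(y*z) dy = (z) dy, which multiplied by dx ∧ dw gives (-z) dx ∧ dy ∧ dw
  d(y*z) includes (∂/∂z)(y*z) dz = (y) dz, which multiplied by dx ∧ dw gives (-y) dx ∧ dz ∧ dw
  d(-3*w^2 + 3*x^2) includes (∂/∂x)(-3*w^2 + 3*x^2) dx = (6*x) dx, which multiplied by dy ∧ dz gives (6*x) dx ∧ dy ∧ dz
  d(-3*w^2 + 3*x^2) includes (∂/∂w)(-3*w^2 + 3*x^2) dw = (-6*w) dw, which multiplied by dy ∧ dz gives (-6*w) dy ∧ dz ∧ dw
Collecting like 3-forms: d(omega) = (-2*w + 6*x) dx ∧ dy ∧ dz + (3*x - 3*z) dx ∧ dy ∧ dw + (-y) dx ∧ dz ∧ dw + (-6*w) dy ∧ dz ∧ dw.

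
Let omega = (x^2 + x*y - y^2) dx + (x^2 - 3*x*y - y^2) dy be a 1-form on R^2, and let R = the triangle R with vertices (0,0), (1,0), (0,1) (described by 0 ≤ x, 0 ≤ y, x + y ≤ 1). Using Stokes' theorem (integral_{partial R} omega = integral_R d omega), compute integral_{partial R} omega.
integral_(partial R) omega = 0

Stokes: integral_partial_R omega = integral_R d omega with d omega = (∂Q/∂x - ∂P/∂y) dx ∧ dy.
  ∂Q/∂x = 2*x - 3*y
  ∂P/∂y = x - 2*y
  integrand = ∂Q/∂x - ∂P/∂y = x - y.
Integrating over R: integral_0^1 integral_0^{1-x} (x - y) dy dx = 0.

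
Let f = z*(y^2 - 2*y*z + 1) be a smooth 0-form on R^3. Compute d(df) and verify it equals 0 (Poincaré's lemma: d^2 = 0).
d(df) = 0

Step 1: df = sum_i (∂f/∂x_i) dx_i = (0) dx + (2*z*(y - z)) dy + (y^2 - 4*y*z + 1) dz.
Step 2: Apply d again. Using the 1-form formula, the coefficient of dx ∧ dy in d(df) is ∂^2 f/∂x ∂y - ∂^2 f/∂y ∂x = (0) - (0) = 0 (equality of mixed partials for smooth f).
Similarly for dx ∧ dz and dy ∧ dz — all coefficients vanish. So d(df) = 0.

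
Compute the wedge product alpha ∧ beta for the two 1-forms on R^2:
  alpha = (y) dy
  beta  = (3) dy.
alpha ∧ beta = 0

Distribute the wedge, using dx_i ∧ dx_j = -dx_j ∧ dx_i and dx_i ∧ dx_i = 0. For each pair (i, j) with i < j, the coefficient of dx_i ∧ dx_j in alpha ∧ beta is (alpha_i * beta_j - alpha_j * beta_i). Collecting: alpha ∧ beta = 0.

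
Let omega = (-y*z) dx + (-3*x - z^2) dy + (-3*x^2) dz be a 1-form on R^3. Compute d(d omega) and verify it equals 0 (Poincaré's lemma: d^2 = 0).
d(d omega) = 0

Step 1: d omega = sum_{i<j} (∂f_j/∂x_i - ∂f_i/∂x_j) dx_i ∧ dx_j:
  coeff of dx ∧ dy: z - 3
  coeff of dx ∧ dz: -6*x + y
  coeff of dy ∧ dz: 2*z
Step 2: Apply d again to each 2-form coefficient. The only possible 3-form in R^3 is dx ∧ dy ∧ dz, with coefficient
  ∂(coeff of dy∧dz)/∂x - ∂(coeff of dx∧dz)/∂y + ∂(coeff of dx∧dy)/∂z
  = ∂/∂x (2*z) - ∂/∂y (-6*x + y) + ∂/∂z (z - 3).
Each of these terms simplifies to sums of mixed partials that cancel in pairs. The result is 0 (by equality of mixed partials for smooth functions — Schwarz / Clairaut).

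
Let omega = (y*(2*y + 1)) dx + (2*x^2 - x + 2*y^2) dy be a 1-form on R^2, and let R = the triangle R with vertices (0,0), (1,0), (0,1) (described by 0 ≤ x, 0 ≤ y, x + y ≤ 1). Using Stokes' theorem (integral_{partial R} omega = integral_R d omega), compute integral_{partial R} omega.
integral_(partial R) omega = -1

Stokes: integral_partial_R omega = integral_R d omega with d omega = (∂Q/∂x - ∂P/∂y) dx ∧ dy.
  ∂Q/∂x = 4*x - 1
  ∂P/∂y = 4*y + 1
  integrand = ∂Q/∂x - ∂P/∂y = 4*x - 4*y - 2.
Integrating over R: integral_0^1 integral_0^{1-x} (4*x - 4*y - 2) dy dx = -1.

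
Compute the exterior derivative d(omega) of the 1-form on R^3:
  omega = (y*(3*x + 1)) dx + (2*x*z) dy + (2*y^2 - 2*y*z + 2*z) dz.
d(omega) = (-3*x + 2*z - 1) dx ∧ dy + (-2*x + 4*y - 2*z) dy ∧ dz

For a 1-form omega = sum_i f_i dx_i, the exterior derivative is
  d(omega) = sum_{i < j} (∂f_j/∂x_i - ∂f_i/∂x_j) dx_i ∧ dx_j.
  coefficient of dx ∧ dy: ∂f_2/∂x - ∂f_1/∂y = ∂(2*x*z)/∂x - ∂(y*(3*x + 1))/∂y = -3*x + 2*z - 1
  coefficient of dy ∧ dz: ∂f_3/∂y - ∂f_2/∂z = ∂(2*y^2 - 2*y*z + 2*z)/∂y - ∂(2*x*z)/∂z = -2*x + 4*y - 2*z
Assembling: d(omega) = (-3*x + 2*z - 1) dx ∧ dy + (-2*x + 4*y - 2*z) dy ∧ dz.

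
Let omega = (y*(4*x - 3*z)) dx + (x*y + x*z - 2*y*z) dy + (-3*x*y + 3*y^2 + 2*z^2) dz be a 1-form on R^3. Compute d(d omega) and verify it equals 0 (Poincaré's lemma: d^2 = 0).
d(d omega) = 0

Step 1: d omega = sum_{i<j} (∂f_j/∂x_i - ∂f_i/∂x_j) dx_i ∧ dx_j:
  coeff of dx ∧ dy: -4*x + y + 4*z
  coeff of dx ∧ dz: 0
  coeff of dy ∧ dz: -4*x + 8*y
Step 2: Apply d again to each 2-form coefficient. The only possible 3-form in R^3 is dx ∧ dy ∧ dz, with coefficient
  ∂(coeff of dy∧dz)/∂x - ∂(coeff of dx∧dz)/∂y + ∂(coeff of dx∧dy)/∂z
  = ∂/∂x (-4*x + 8*y) - ∂/∂y (0) + ∂/∂z (-4*x + y + 4*z).
Each of these terms simplifies to sums of mixed partials that cancel in pairs. The result is 0 (by equality of mixed partials for smooth functions — Schwarz / Clairaut).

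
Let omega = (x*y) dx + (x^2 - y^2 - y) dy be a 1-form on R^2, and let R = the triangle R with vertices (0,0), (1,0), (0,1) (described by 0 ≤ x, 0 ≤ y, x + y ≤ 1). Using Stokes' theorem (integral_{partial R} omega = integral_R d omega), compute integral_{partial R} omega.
integral_(partial R) omega = 1/6

Stokes: integral_partial_R omega = integral_R d omega with d omega = (∂Q/∂x - ∂P/∂y) dx ∧ dy.
  ∂Q/∂x = 2*x
  ∂P/∂y = x
  integrand = ∂Q/∂x - ∂P/∂y = x.
Integrating over R: integral_0^1 integral_0^{1-x} (x) dy dx = 1/6.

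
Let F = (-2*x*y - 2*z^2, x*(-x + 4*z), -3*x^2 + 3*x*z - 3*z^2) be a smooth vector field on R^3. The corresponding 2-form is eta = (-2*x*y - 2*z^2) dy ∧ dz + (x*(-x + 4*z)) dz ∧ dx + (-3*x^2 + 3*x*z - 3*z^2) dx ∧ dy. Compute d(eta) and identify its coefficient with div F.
d(eta) = (3*x - 2*y - 6*z) dx ∧ dy ∧ dz; div F = 3*x - 2*y - 6*z

For a 2-form in R^3 of the form above, applying d gives a 3-form with coefficient ∂P/∂x + ∂Q/∂y + ∂R/∂z:
  ∂P/∂x = -2*y
  ∂Q/∂y = 0
  ∂R/∂z = 3*x - 6*z
Sum = 3*x - 2*y - 6*z, which is exactly div F.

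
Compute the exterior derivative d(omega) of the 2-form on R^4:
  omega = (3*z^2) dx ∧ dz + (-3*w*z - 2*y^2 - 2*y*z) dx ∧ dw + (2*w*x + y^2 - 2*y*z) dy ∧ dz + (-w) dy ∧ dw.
d(omega) = (4*y + 2*z) dx ∧ dy ∧ dw + (3*w + 2*y) dx ∧ dz ∧ dw + (2*w) dx ∧ dy ∧ dz + (2*x) dy ∧ dz ∧ dw

For a 2-form omega = sum_{i<j} g_{ij} dx_i ∧ dx_j, the exterior derivative is
  d(omega) = sum_{i<j} d(g_{ij}) ∧ dx_i ∧ dx_j = sum_{i<j, k} (∂g_{ij}/∂x_k) dx_k ∧ dx_i ∧ dx_j.
Expand each term, using dx_k ∧ dx_i ∧ dx_j = sgn(permutation) dx_{(a)} ∧ dx_{(b)} ∧ dx_{(c)} with (a < b < c) sorted:
  d(-3*w*z - 2*y^2 - 2*y*z) includes (∂/∂y)(-3*w*z - 2*y^2 - 2*y*z) dy = (-4*y - 2*z) dy, which multiplied by dx ∧ dw gives (4*y + 2*z) dx ∧ dy ∧ dw
  d(-3*w*z - 2*y^2 - 2*y*z) includes (∂/∂z)(-3*w*z - 2*y^2 - 2*y*z) dz = (-3*w - 2*y) dz, which multiplied by dx ∧ dw gives (3*w + 2*y) dx ∧ dz ∧ dw
  d(2*w*x + y^2 - 2*y*z) includes (∂/∂x)(2*w*x + y^2 - 2*y*z) dx = (2*w) dx, which multiplied by dy ∧ dz gives (2*w) dx ∧ dy ∧ dz
  d(2*w*x + y^2 - 2*y*z) includes (∂/∂w)(2*w*x + y^2 - 2*y*z) dw = (2*x) dw, which multiplied by dy ∧ dz gives (2*x) dy ∧ dz ∧ dw
Collecting like 3-forms: d(omega) = (4*y + 2*z) dx ∧ dy ∧ dw + (3*w + 2*y) dx ∧ dz ∧ dw + (2*w) dx ∧ dy ∧ dz + (2*x) dy ∧ dz ∧ dw.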